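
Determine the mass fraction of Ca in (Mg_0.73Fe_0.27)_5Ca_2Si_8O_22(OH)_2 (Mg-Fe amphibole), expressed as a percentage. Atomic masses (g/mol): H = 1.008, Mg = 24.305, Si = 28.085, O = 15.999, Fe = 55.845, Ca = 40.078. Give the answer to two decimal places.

9.38 mass %

M((Mg_0.73Fe_0.27)_5Ca_2Si_8O_22(OH)_2) = 854.932 g/mol.
Ca contributes 2 × 40.078 = 80.156 g per mole.
80.156/854.932 = 0.0938 → 9.38%.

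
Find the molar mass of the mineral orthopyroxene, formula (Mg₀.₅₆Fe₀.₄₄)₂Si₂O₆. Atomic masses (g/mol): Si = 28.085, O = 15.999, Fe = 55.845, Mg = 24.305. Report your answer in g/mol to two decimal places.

Mg: 1.12 × 24.305 = 27.2216
Fe: 0.88 × 55.845 = 49.1436
Si: 2 × 28.085 = 56.1700
O: 6 × 15.999 = 95.9940
Summing the contributions gives the formula mass.

228.53 g/mol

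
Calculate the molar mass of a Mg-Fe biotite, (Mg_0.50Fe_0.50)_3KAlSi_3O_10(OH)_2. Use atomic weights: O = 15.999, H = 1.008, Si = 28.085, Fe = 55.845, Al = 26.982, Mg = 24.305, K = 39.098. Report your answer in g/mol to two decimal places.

464.56 g/mol

The formula mass is the sum 1.50×24.305 + 1.50×55.845 + 1×39.098 + 1×26.982 + 3×28.085 + 12×15.999 + 2×1.008.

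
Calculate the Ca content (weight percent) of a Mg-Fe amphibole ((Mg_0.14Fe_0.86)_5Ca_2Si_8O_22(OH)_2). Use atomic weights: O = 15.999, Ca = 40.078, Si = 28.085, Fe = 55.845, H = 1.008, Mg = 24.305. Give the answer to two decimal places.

Molar mass of (Mg_0.14Fe_0.86)_5Ca_2Si_8O_22(OH)_2: 0.70*24.305 + 4.30*55.845 + 2*40.078 + 8*28.085 + 24*15.999 + 2*1.008 = 947.975 g/mol.
Mass of Ca per formula unit: 2 × 40.078 = 80.156 g.
Weight fraction Ca = 80.156 / 947.975 = 0.0846.

8.46 weight percent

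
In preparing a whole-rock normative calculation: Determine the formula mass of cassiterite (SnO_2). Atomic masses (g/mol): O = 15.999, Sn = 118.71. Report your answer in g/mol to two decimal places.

150.71 g/mol

Sn: 1 × 118.71 = 118.7100
O: 2 × 15.999 = 31.9980
Summing the contributions gives the formula mass.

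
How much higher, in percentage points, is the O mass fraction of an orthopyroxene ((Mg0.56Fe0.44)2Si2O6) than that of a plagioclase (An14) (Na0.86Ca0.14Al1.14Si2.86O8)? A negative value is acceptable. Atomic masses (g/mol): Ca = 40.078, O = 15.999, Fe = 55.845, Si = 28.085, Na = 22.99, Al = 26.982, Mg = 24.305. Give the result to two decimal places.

M((Mg0.56Fe0.44)2Si2O6) = 228.529 g/mol, so wt% O = 95.994/228.529 × 100 = 42.01%.
M(Na0.86Ca0.14Al1.14Si2.86O8) = 264.457 g/mol, so wt% O = 127.992/264.457 × 100 = 48.40%.
42.01 − 48.40 = -6.39 pp.

-6.39 percentage points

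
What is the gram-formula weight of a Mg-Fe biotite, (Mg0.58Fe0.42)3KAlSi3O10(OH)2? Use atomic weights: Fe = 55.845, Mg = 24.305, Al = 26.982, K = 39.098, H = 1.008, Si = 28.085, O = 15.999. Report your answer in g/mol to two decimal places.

Mg: 1.74 × 24.305 = 42.2907
Fe: 1.26 × 55.845 = 70.3647
K: 1 × 39.098 = 39.0980
Al: 1 × 26.982 = 26.9820
Si: 3 × 28.085 = 84.2550
O: 12 × 15.999 = 191.9880
H: 2 × 1.008 = 2.0160
Summing the contributions gives the formula mass.

456.99 g/mol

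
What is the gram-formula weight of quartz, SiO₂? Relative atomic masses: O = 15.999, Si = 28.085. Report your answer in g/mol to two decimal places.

60.08 g/mol

The formula mass is the sum 1×28.085 + 2×15.999.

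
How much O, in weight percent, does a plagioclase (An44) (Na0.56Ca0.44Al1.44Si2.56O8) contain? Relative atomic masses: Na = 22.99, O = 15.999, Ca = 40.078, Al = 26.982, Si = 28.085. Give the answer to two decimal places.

47.54 weight percent

Molar mass of Na0.56Ca0.44Al1.44Si2.56O8: 0.56*22.99 + 0.44*40.078 + 1.44*26.982 + 2.56*28.085 + 8*15.999 = 269.252 g/mol.
Mass of O per formula unit: 8 × 15.999 = 127.992 g.
Weight fraction O = 127.992 / 269.252 = 0.4754.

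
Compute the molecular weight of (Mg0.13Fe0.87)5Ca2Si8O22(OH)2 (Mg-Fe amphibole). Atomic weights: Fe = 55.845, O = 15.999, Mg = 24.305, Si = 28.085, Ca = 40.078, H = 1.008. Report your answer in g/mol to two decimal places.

949.55 g/mol

The formula mass is the sum 0.65*24.305 + 4.35*55.845 + 2*40.078 + 8*28.085 + 24*15.999 + 2*1.008.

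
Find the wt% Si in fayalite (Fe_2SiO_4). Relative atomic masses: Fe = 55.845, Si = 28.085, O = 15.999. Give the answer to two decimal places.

13.78 mass %

M(Fe_2SiO_4) = 203.771 g/mol.
Si contributes 1 × 28.085 = 28.085 g per mole.
28.085/203.771 = 0.1378 → 13.78%.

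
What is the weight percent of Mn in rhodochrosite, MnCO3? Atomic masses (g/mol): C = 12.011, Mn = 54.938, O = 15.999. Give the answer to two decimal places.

47.79 mass %

M(MnCO3) = 114.946 g/mol.
Mn contributes 1 × 54.938 = 54.938 g per mole.
54.938/114.946 = 0.4779 → 47.79%.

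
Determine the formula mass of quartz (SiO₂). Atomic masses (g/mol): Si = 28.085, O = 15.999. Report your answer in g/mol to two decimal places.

The formula mass is the sum 1(28.085) + 2(15.999).

60.08 g/mol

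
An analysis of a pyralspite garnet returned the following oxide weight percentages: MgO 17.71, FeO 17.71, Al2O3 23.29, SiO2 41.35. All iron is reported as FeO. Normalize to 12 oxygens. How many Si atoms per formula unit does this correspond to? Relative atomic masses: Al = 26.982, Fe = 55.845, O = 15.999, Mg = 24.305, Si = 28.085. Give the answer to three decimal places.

3.006 Si apfu

17.71 wt% MgO ÷ 40.304 g/mol = 0.43941 mol, giving 0.43941 Mg and 0.43941 O.
17.71 wt% FeO ÷ 71.844 g/mol = 0.24651 mol, giving 0.24651 Fe and 0.24651 O.
23.29 wt% Al2O3 ÷ 101.961 g/mol = 0.22842 mol, giving 0.45684 Al and 0.68526 O.
41.35 wt% SiO2 ÷ 60.083 g/mol = 0.68821 mol, giving 0.68821 Si and 1.37642 O.
Oxygen sums to 2.74760; scaling by 12/2.74760 = 4.36745 puts the formula on 12 O.
Si: 0.68821 × 4.36745 = 3.006 atoms per formula unit.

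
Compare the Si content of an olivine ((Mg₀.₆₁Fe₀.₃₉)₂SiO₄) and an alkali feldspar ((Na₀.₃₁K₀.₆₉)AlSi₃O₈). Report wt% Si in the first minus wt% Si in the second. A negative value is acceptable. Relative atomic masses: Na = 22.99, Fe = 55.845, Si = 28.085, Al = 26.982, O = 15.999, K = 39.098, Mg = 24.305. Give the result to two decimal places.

-13.83 percentage points

First mineral: 28.085 g Si in 165.292 g formula = 16.99 wt% Si.
Second mineral: 84.255 g Si in 273.334 g formula = 30.82 wt% Si.
16.99% − 30.82% gives a difference of -13.83 percentage points.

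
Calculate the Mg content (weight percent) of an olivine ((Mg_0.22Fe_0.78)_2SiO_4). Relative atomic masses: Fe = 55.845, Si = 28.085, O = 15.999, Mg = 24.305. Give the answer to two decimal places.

5.63 weight percent

Molar mass of (Mg_0.22Fe_0.78)_2SiO_4: 0.44×24.305 + 1.56×55.845 + 1×28.085 + 4×15.999 = 189.893 g/mol.
Mass of Mg per formula unit: 0.44 × 24.305 = 10.694 g.
Weight fraction Mg = 10.694 / 189.893 = 0.0563.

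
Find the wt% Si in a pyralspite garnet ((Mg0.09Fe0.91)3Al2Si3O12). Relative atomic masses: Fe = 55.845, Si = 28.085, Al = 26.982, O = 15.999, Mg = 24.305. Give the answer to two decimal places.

17.22 mass %

M((Mg0.09Fe0.91)3Al2Si3O12) = 489.226 g/mol.
Si contributes 3 × 28.085 = 84.255 g per mole.
84.255/489.226 = 0.1722 → 17.22%.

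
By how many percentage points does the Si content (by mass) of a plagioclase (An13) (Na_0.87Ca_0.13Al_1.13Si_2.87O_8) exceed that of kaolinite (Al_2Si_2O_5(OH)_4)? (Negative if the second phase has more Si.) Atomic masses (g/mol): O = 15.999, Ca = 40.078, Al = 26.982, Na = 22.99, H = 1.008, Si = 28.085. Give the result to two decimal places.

First mineral: 80.604 g Si in 264.297 g formula = 30.50 wt% Si.
Second mineral: 56.170 g Si in 258.157 g formula = 21.76 wt% Si.
30.50% − 21.76% gives a difference of 8.74 percentage points.

8.74 percentage points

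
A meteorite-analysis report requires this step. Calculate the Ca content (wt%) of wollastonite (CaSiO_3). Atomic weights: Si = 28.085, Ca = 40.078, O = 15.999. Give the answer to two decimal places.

34.50 wt%

M(CaSiO_3) = 116.160 g/mol.
Ca contributes 1 × 40.078 = 40.078 g per mole.
40.078/116.160 = 0.3450 → 34.50%.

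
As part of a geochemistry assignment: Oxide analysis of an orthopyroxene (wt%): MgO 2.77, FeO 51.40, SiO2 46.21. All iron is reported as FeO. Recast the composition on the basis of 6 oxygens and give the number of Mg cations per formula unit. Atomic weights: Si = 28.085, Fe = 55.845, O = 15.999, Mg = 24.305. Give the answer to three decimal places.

0.178 Mg apfu

MgO: 2.77/40.304 = 0.06873 mol → 0.06873 mol Mg, 0.06873 mol O.
FeO: 51.40/71.844 = 0.71544 mol → 0.71544 mol Fe, 0.71544 mol O.
SiO2: 46.21/60.083 = 0.76910 mol → 0.76910 mol Si, 1.53820 mol O.
Total oxygen = 2.32237 mol. Normalization factor = 6/2.32237 = 2.58357.
Mg per 6 O = 0.06873 × 2.58357 = 0.178.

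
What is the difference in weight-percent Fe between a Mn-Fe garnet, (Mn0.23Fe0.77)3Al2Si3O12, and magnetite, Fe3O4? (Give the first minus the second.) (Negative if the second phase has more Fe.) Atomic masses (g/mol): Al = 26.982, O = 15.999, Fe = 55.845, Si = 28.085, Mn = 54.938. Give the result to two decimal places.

First mineral: 129.002 g Fe in 497.116 g formula = 25.95 wt% Fe.
Second mineral: 167.535 g Fe in 231.531 g formula = 72.36 wt% Fe.
25.95% − 72.36% gives a difference of -46.41 percentage points.

-46.41 percentage points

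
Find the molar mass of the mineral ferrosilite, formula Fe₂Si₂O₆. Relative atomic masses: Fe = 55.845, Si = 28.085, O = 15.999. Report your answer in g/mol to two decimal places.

Fe: 2 × 55.845 = 111.6900
Si: 2 × 28.085 = 56.1700
O: 6 × 15.999 = 95.9940
Summing the contributions gives the formula mass.

263.85 g/mol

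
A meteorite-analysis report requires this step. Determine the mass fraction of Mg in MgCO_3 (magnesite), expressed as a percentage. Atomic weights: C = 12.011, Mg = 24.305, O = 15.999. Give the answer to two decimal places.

28.83 wt%

Molar mass of MgCO_3: 1*24.305 + 1*12.011 + 3*15.999 = 84.313 g/mol.
Mass of Mg per formula unit: 1 × 24.305 = 24.305 g.
Weight fraction Mg = 24.305 / 84.313 = 0.2883.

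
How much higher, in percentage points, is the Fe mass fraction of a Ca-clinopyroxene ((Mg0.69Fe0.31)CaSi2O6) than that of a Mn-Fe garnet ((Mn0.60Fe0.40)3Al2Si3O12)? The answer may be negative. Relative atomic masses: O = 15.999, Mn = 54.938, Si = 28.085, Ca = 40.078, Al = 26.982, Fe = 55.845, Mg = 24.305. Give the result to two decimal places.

-5.86 percentage points

Fe in (Mg0.69Fe0.31)CaSi2O6: molar mass 226.324 g/mol; 0.31×55.845 = 17.312 g → 7.65 wt%.
Fe in (Mn0.60Fe0.40)3Al2Si3O12: molar mass 496.109 g/mol; 1.20×55.845 = 67.014 g → 13.51 wt%.
Difference = 7.65 − 13.51 = -5.86 percentage points.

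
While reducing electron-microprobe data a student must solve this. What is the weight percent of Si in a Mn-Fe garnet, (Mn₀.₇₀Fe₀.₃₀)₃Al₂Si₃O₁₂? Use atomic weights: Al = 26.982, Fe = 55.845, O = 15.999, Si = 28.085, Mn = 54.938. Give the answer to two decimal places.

M((Mn₀.₇₀Fe₀.₃₀)₃Al₂Si₃O₁₂) = 495.837 g/mol.
Si contributes 3 × 28.085 = 84.255 g per mole.
84.255/495.837 = 0.1699 → 16.99%.

16.99 wt%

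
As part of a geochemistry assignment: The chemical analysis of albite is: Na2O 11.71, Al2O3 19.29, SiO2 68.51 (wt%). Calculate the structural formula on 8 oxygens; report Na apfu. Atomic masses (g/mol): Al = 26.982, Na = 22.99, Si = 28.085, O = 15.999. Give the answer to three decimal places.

Na2O (M=61.979): mol = 0.18893; Na = 0.37786, O = 0.18893.
Al2O3 (M=101.961): mol = 0.18919; Al = 0.37838, O = 0.56757.
SiO2 (M=60.083): mol = 1.14026; Si = 1.14026, O = 2.28052.
ΣO = 3.03702; factor = 8/ΣO = 2.63416.
Na apfu = 0.37786 × 2.63416 = 0.995.

0.995 Na apfu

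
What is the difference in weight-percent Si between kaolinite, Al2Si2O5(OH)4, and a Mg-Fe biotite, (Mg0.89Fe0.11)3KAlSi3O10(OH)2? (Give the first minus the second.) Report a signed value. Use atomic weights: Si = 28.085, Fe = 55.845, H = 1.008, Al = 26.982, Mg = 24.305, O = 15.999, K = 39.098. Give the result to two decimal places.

2.06 percentage points

Si in Al2Si2O5(OH)4: molar mass 258.157 g/mol; 2×28.085 = 56.170 g → 21.76 wt%.
Si in (Mg0.89Fe0.11)3KAlSi3O10(OH)2: molar mass 427.662 g/mol; 3×28.085 = 84.255 g → 19.70 wt%.
Difference = 21.76 − 19.70 = 2.06 percentage points.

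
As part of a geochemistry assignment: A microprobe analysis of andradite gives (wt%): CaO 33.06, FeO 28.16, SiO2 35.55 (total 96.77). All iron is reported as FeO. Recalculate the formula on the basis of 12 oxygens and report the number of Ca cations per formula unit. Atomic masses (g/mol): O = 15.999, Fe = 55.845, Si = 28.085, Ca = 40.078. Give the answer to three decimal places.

CaO: 33.06/56.077 = 0.58955 mol → 0.58955 mol Ca, 0.58955 mol O.
FeO: 28.16/71.844 = 0.39196 mol → 0.39196 mol Fe, 0.39196 mol O.
SiO2: 35.55/60.083 = 0.59168 mol → 0.59168 mol Si, 1.18336 mol O.
Total oxygen = 2.16487 mol. Normalization factor = 12/2.16487 = 5.54306.
Ca per 12 O = 0.58955 × 5.54306 = 3.268.

3.268 Ca apfu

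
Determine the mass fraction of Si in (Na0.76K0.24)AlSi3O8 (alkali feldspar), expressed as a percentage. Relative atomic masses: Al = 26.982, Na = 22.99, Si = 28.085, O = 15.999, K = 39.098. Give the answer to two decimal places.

M((Na0.76K0.24)AlSi3O8) = 266.085 g/mol.
Si contributes 3 × 28.085 = 84.255 g per mole.
84.255/266.085 = 0.3166 → 31.66%.

31.66 mass %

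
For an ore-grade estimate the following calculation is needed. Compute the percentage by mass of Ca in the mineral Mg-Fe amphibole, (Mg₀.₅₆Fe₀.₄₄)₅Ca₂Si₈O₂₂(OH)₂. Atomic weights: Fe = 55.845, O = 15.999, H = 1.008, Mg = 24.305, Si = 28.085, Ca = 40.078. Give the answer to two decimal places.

9.09 weight percent

Molar mass of (Mg₀.₅₆Fe₀.₄₄)₅Ca₂Si₈O₂₂(OH)₂: 2.80·24.305 + 2.20·55.845 + 2·40.078 + 8·28.085 + 24·15.999 + 2·1.008 = 881.741 g/mol.
Mass of Ca per formula unit: 2 × 40.078 = 80.156 g.
Weight fraction Ca = 80.156 / 881.741 = 0.0909.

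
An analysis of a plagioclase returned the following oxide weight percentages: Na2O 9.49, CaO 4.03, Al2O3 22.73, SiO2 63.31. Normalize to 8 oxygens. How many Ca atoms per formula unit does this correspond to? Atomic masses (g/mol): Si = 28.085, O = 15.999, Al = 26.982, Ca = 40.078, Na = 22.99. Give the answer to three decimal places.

0.192 Ca apfu

9.49 wt% Na2O ÷ 61.979 g/mol = 0.15312 mol, giving 0.30624 Na and 0.15312 O.
4.03 wt% CaO ÷ 56.077 g/mol = 0.07187 mol, giving 0.07187 Ca and 0.07187 O.
22.73 wt% Al2O3 ÷ 101.961 g/mol = 0.22293 mol, giving 0.44586 Al and 0.66879 O.
63.31 wt% SiO2 ÷ 60.083 g/mol = 1.05371 mol, giving 1.05371 Si and 2.10742 O.
Oxygen sums to 3.00120; scaling by 8/3.00120 = 2.66560 puts the formula on 8 O.
Ca: 0.07187 × 2.66560 = 0.192 atoms per formula unit.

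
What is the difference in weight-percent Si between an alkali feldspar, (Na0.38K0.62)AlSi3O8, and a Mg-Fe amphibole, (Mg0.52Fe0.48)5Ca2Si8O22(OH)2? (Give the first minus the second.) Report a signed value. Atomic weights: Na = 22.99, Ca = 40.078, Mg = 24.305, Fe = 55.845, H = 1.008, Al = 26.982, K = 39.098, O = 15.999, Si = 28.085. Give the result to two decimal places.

5.65 percentage points

Si in (Na0.38K0.62)AlSi3O8: molar mass 272.206 g/mol; 3×28.085 = 84.255 g → 30.95 wt%.
Si in (Mg0.52Fe0.48)5Ca2Si8O22(OH)2: molar mass 888.049 g/mol; 8×28.085 = 224.680 g → 25.30 wt%.
Difference = 30.95 − 25.30 = 5.65 percentage points.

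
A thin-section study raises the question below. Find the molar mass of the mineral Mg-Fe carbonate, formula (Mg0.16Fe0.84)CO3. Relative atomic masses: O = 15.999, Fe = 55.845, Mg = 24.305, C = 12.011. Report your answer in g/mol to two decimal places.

110.81 g/mol

Mg: 0.16 × 24.305 = 3.8888
Fe: 0.84 × 55.845 = 46.9098
C: 1 × 12.011 = 12.0110
O: 3 × 15.999 = 47.9970
Summing the contributions gives the formula mass.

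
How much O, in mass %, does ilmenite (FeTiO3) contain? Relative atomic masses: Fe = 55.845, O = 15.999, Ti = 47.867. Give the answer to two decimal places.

Formula mass = 1·55.845 + 1·47.867 + 3·15.999 = 151.709 g/mol, of which 47.997 g is O.
So O makes up 47.997/151.709 = 0.3164 of the mass, i.e. 31.64%.

31.64 mass %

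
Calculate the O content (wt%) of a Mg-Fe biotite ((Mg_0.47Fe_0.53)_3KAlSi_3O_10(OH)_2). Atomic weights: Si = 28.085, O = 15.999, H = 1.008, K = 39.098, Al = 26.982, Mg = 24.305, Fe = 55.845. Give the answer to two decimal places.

Molar mass of (Mg_0.47Fe_0.53)_3KAlSi_3O_10(OH)_2: 1.41*24.305 + 1.59*55.845 + 1*39.098 + 1*26.982 + 3*28.085 + 12*15.999 + 2*1.008 = 467.403 g/mol.
Mass of O per formula unit: 12 × 15.999 = 191.988 g.
Weight fraction O = 191.988 / 467.403 = 0.4108.

41.08 wt%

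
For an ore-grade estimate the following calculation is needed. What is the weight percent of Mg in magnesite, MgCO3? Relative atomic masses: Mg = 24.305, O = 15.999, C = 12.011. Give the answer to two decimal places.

28.83 wt%

Formula mass = 1·24.305 + 1·12.011 + 3·15.999 = 84.313 g/mol, of which 24.305 g is Mg.
So Mg makes up 24.305/84.313 = 0.2883 of the mass, i.e. 28.83%.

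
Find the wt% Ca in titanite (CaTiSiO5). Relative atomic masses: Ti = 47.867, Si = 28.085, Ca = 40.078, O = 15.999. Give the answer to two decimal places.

Molar mass of CaTiSiO5: 1·40.078 + 1·47.867 + 1·28.085 + 5·15.999 = 196.025 g/mol.
Mass of Ca per formula unit: 1 × 40.078 = 40.078 g.
Weight fraction Ca = 40.078 / 196.025 = 0.2045.

20.45 wt%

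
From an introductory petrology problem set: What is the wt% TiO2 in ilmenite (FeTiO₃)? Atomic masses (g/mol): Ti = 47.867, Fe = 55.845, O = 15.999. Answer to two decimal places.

52.64 wt%

Molar mass of FeTiO₃ = 1·55.845 + 1·47.867 + 3·15.999 = 151.709 g/mol.
Each formula unit contains 1 Ti, equivalent to 1/1 = 1.0000 mol TiO2.
M(TiO2) = 1×47.867 + 2×15.999 = 79.865 g/mol.
Mass of TiO2 per formula unit = 1.0000 × 79.865 = 79.865 g.
TiO2 wt% = 79.865 / 151.709 × 100 = 52.64%.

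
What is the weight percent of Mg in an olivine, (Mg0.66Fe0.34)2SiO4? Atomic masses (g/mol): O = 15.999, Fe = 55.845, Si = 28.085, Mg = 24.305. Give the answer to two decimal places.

M((Mg0.66Fe0.34)2SiO4) = 162.138 g/mol.
Mg contributes 1.32 × 24.305 = 32.083 g per mole.
32.083/162.138 = 0.1979 → 19.79%.

19.79 mass %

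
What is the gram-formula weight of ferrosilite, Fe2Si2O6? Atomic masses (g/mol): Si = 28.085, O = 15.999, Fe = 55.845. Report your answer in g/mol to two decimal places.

Fe: 2 × 55.845 = 111.6900
Si: 2 × 28.085 = 56.1700
O: 6 × 15.999 = 95.9940
Summing the contributions gives the formula mass.

263.85 g/mol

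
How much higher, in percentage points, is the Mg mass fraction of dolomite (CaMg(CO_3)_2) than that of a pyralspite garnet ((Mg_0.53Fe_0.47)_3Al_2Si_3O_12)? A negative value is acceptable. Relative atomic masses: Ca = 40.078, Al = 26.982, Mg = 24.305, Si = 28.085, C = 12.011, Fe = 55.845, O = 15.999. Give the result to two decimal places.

4.55 percentage points

First mineral: 24.305 g Mg in 184.399 g formula = 13.18 wt% Mg.
Second mineral: 38.645 g Mg in 447.593 g formula = 8.63 wt% Mg.
13.18% − 8.63% gives a difference of 4.55 percentage points.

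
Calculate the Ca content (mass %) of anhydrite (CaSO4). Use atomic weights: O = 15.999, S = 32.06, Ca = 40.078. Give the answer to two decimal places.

Molar mass of CaSO4: 1*40.078 + 1*32.06 + 4*15.999 = 136.134 g/mol.
Mass of Ca per formula unit: 1 × 40.078 = 40.078 g.
Weight fraction Ca = 40.078 / 136.134 = 0.2944.

29.44 mass %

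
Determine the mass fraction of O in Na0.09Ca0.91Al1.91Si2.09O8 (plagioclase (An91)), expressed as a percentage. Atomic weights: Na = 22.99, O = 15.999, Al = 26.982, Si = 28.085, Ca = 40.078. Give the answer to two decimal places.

M(Na0.09Ca0.91Al1.91Si2.09O8) = 276.765 g/mol.
O contributes 8 × 15.999 = 127.992 g per mole.
127.992/276.765 = 0.4625 → 46.25%.

46.25 weight percent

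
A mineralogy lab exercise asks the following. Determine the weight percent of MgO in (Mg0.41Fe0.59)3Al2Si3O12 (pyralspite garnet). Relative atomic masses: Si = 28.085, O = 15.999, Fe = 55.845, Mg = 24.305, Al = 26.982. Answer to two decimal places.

10.80 wt%

Formula mass = 458.948 g/mol.
1.23 Mg → 1.2300 mol MgO per formula unit; M(MgO) = 40.304, so MgO mass = 49.574 g.
49.574/458.948 × 100 = 10.80 wt%.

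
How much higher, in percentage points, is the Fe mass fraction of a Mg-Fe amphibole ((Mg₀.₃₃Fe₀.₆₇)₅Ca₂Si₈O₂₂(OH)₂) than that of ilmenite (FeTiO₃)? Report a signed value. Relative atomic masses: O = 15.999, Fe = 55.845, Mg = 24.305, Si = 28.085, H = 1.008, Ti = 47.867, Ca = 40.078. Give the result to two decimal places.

Fe in (Mg₀.₃₃Fe₀.₆₇)₅Ca₂Si₈O₂₂(OH)₂: molar mass 918.012 g/mol; 3.35×55.845 = 187.081 g → 20.38 wt%.
Fe in FeTiO₃: molar mass 151.709 g/mol; 1×55.845 = 55.845 g → 36.81 wt%.
Difference = 20.38 − 36.81 = -16.43 percentage points.

-16.43 percentage points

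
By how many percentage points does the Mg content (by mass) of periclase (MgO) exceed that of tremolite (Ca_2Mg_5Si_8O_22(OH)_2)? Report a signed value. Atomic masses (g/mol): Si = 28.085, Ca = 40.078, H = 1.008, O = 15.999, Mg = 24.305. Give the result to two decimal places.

Mg in MgO: molar mass 40.304 g/mol; 1×24.305 = 24.305 g → 60.30 wt%.
Mg in Ca_2Mg_5Si_8O_22(OH)_2: molar mass 812.353 g/mol; 5×24.305 = 121.525 g → 14.96 wt%.
Difference = 60.30 − 14.96 = 45.34 percentage points.

45.34 percentage points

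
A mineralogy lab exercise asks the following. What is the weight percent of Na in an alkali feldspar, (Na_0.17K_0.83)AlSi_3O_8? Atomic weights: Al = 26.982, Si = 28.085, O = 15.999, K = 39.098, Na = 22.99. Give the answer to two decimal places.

Molar mass of (Na_0.17K_0.83)AlSi_3O_8: 0.17×22.99 + 0.83×39.098 + 1×26.982 + 3×28.085 + 8×15.999 = 275.589 g/mol.
Mass of Na per formula unit: 0.17 × 22.99 = 3.908 g.
Weight fraction Na = 3.908 / 275.589 = 0.0142.

1.42 weight percent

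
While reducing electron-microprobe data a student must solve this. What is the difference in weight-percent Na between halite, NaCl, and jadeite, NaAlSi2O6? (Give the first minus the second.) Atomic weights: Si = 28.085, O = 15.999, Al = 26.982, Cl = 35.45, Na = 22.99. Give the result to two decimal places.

27.97 percentage points

First mineral: 22.990 g Na in 58.440 g formula = 39.34 wt% Na.
Second mineral: 22.990 g Na in 202.136 g formula = 11.37 wt% Na.
39.34% − 11.37% gives a difference of 27.97 percentage points.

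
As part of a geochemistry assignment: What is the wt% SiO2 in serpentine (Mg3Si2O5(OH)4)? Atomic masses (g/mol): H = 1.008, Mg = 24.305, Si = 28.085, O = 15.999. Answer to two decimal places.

Molar mass of Mg3Si2O5(OH)4 = 3×24.305 + 2×28.085 + 9×15.999 + 4×1.008 = 277.108 g/mol.
Each formula unit contains 2 Si, equivalent to 2/1 = 2.0000 mol SiO2.
M(SiO2) = 1×28.085 + 2×15.999 = 60.083 g/mol.
Mass of SiO2 per formula unit = 2.0000 × 60.083 = 120.166 g.
SiO2 wt% = 120.166 / 277.108 × 100 = 43.36%.

43.36 wt%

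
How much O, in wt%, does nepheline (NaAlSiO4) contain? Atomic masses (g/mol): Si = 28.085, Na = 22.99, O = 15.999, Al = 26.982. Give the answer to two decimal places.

45.05 wt%

Formula mass = 1·22.99 + 1·26.982 + 1·28.085 + 4·15.999 = 142.053 g/mol, of which 63.996 g is O.
So O makes up 63.996/142.053 = 0.4505 of the mass, i.e. 45.05%.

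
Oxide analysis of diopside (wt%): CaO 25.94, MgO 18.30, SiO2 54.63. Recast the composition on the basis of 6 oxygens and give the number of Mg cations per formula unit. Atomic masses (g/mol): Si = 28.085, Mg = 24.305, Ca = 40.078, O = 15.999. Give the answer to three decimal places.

0.996 Mg apfu

25.94 wt% CaO ÷ 56.077 g/mol = 0.46258 mol, giving 0.46258 Ca and 0.46258 O.
18.30 wt% MgO ÷ 40.304 g/mol = 0.45405 mol, giving 0.45405 Mg and 0.45405 O.
54.63 wt% SiO2 ÷ 60.083 g/mol = 0.90924 mol, giving 0.90924 Si and 1.81848 O.
Oxygen sums to 2.73511; scaling by 6/2.73511 = 2.19370 puts the formula on 6 O.
Mg: 0.45405 × 2.19370 = 0.996 atoms per formula unit.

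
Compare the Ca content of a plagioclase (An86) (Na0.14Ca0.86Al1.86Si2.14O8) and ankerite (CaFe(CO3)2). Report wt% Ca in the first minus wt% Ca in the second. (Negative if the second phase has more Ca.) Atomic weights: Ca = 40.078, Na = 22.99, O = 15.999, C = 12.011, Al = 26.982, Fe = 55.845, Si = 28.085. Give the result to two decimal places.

M(Na0.14Ca0.86Al1.86Si2.14O8) = 275.966 g/mol, so wt% Ca = 34.467/275.966 × 100 = 12.49%.
M(CaFe(CO3)2) = 215.939 g/mol, so wt% Ca = 40.078/215.939 × 100 = 18.56%.
12.49 − 18.56 = -6.07 pp.

-6.07 percentage points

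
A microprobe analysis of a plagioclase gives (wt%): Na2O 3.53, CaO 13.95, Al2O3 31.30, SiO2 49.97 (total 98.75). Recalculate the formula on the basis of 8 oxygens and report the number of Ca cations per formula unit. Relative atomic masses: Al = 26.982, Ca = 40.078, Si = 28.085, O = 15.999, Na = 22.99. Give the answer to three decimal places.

0.689 Ca apfu

Na2O: 3.53/61.979 = 0.05695 mol → 0.11390 mol Na, 0.05695 mol O.
CaO: 13.95/56.077 = 0.24877 mol → 0.24877 mol Ca, 0.24877 mol O.
Al2O3: 31.30/101.961 = 0.30698 mol → 0.61396 mol Al, 0.92094 mol O.
SiO2: 49.97/60.083 = 0.83168 mol → 0.83168 mol Si, 1.66336 mol O.
Total oxygen = 2.89002 mol. Normalization factor = 8/2.89002 = 2.76815.
Ca per 8 O = 0.24877 × 2.76815 = 0.689.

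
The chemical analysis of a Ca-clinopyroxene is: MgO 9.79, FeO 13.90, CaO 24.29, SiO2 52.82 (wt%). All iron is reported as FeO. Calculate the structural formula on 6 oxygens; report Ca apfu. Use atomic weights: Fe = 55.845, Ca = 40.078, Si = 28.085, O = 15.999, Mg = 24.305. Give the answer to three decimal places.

9.79 wt% MgO ÷ 40.304 g/mol = 0.24290 mol, giving 0.24290 Mg and 0.24290 O.
13.90 wt% FeO ÷ 71.844 g/mol = 0.19347 mol, giving 0.19347 Fe and 0.19347 O.
24.29 wt% CaO ÷ 56.077 g/mol = 0.43315 mol, giving 0.43315 Ca and 0.43315 O.
52.82 wt% SiO2 ÷ 60.083 g/mol = 0.87912 mol, giving 0.87912 Si and 1.75824 O.
Oxygen sums to 2.62776; scaling by 6/2.62776 = 2.28331 puts the formula on 6 O.
Ca: 0.43315 × 2.28331 = 0.989 atoms per formula unit.

0.989 Ca apfu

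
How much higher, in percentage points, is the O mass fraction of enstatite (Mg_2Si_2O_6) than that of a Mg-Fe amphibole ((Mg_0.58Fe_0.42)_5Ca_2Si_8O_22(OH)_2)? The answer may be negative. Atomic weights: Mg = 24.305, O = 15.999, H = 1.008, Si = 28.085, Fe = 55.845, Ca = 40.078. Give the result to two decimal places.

First mineral: 95.994 g O in 200.774 g formula = 47.81 wt% O.
Second mineral: 383.976 g O in 878.587 g formula = 43.70 wt% O.
47.81% − 43.70% gives a difference of 4.11 percentage points.

4.11 percentage points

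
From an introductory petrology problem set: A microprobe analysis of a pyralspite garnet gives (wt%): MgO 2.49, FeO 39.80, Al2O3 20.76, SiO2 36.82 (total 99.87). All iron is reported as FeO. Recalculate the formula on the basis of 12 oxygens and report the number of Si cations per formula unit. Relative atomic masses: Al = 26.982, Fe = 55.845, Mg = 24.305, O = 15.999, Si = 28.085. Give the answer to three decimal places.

MgO: 2.49/40.304 = 0.06178 mol → 0.06178 mol Mg, 0.06178 mol O.
FeO: 39.80/71.844 = 0.55398 mol → 0.55398 mol Fe, 0.55398 mol O.
Al2O3: 20.76/101.961 = 0.20361 mol → 0.40722 mol Al, 0.61083 mol O.
SiO2: 36.82/60.083 = 0.61282 mol → 0.61282 mol Si, 1.22564 mol O.
Total oxygen = 2.45223 mol. Normalization factor = 12/2.45223 = 4.89351.
Si per 12 O = 0.61282 × 4.89351 = 2.999.

2.999 Si apfu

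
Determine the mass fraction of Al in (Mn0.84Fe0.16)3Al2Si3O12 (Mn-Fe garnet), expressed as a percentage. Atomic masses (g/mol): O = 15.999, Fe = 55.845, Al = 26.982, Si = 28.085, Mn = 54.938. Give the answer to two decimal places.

M((Mn0.84Fe0.16)3Al2Si3O12) = 495.456 g/mol.
Al contributes 2 × 26.982 = 53.964 g per mole.
53.964/495.456 = 0.1089 → 10.89%.

10.89 weight percent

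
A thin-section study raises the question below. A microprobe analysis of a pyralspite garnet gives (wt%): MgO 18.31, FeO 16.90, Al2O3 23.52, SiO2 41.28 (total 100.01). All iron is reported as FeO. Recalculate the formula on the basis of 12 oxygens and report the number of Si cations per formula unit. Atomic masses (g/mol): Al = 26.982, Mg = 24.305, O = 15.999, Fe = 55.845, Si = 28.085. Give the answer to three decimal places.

2.992 Si apfu

18.31 wt% MgO ÷ 40.304 g/mol = 0.45430 mol, giving 0.45430 Mg and 0.45430 O.
16.90 wt% FeO ÷ 71.844 g/mol = 0.23523 mol, giving 0.23523 Fe and 0.23523 O.
23.52 wt% Al2O3 ÷ 101.961 g/mol = 0.23068 mol, giving 0.46136 Al and 0.69204 O.
41.28 wt% SiO2 ÷ 60.083 g/mol = 0.68705 mol, giving 0.68705 Si and 1.37410 O.
Oxygen sums to 2.75567; scaling by 12/2.75567 = 4.35466 puts the formula on 12 O.
Si: 0.68705 × 4.35466 = 2.992 atoms per formula unit.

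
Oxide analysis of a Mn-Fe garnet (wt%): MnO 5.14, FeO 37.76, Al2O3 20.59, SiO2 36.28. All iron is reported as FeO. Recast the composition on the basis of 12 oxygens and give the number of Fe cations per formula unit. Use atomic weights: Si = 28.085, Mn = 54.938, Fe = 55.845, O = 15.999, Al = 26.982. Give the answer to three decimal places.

2.615 Fe apfu

MnO (M=70.937): mol = 0.07246; Mn = 0.07246, O = 0.07246.
FeO (M=71.844): mol = 0.52558; Fe = 0.52558, O = 0.52558.
Al2O3 (M=101.961): mol = 0.20194; Al = 0.40388, O = 0.60582.
SiO2 (M=60.083): mol = 0.60383; Si = 0.60383, O = 1.20766.
ΣO = 2.41152; factor = 12/ΣO = 4.97611.
Fe apfu = 0.52558 × 4.97611 = 2.615.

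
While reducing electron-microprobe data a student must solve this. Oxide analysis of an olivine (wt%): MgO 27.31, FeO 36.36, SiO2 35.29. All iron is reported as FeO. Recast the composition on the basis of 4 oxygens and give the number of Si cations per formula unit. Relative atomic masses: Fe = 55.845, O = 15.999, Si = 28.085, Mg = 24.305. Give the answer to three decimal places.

0.996 Si apfu

27.31 wt% MgO ÷ 40.304 g/mol = 0.67760 mol, giving 0.67760 Mg and 0.67760 O.
36.36 wt% FeO ÷ 71.844 g/mol = 0.50610 mol, giving 0.50610 Fe and 0.50610 O.
35.29 wt% SiO2 ÷ 60.083 g/mol = 0.58735 mol, giving 0.58735 Si and 1.17470 O.
Oxygen sums to 2.35840; scaling by 4/2.35840 = 1.69607 puts the formula on 4 O.
Si: 0.58735 × 1.69607 = 0.996 atoms per formula unit.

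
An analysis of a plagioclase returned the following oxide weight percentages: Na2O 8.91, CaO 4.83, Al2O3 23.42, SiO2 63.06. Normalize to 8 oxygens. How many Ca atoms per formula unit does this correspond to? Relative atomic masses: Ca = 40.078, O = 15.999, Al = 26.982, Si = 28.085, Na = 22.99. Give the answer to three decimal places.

0.228 Ca apfu

Na2O (M=61.979): mol = 0.14376; Na = 0.28752, O = 0.14376.
CaO (M=56.077): mol = 0.08613; Ca = 0.08613, O = 0.08613.
Al2O3 (M=101.961): mol = 0.22970; Al = 0.45940, O = 0.68910.
SiO2 (M=60.083): mol = 1.04955; Si = 1.04955, O = 2.09910.
ΣO = 3.01809; factor = 8/ΣO = 2.65068.
Ca apfu = 0.08613 × 2.65068 = 0.228.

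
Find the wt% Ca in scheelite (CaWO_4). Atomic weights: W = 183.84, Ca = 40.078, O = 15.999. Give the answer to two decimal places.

13.92 weight percent

M(CaWO_4) = 287.914 g/mol.
Ca contributes 1 × 40.078 = 40.078 g per mole.
40.078/287.914 = 0.1392 → 13.92%.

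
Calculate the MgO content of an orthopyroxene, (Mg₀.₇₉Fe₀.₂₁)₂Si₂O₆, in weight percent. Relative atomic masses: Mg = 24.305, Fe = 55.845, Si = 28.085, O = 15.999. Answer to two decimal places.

29.75 wt%

M((Mg₀.₇₉Fe₀.₂₁)₂Si₂O₆) = 214.021 g/mol; M(MgO) = 40.304 g/mol.
Moles MgO per formula unit = 1.58 Mg ÷ 1 = 1.5800.
MgO fraction = (1.5800 × 40.304) / 214.021 = 63.680/214.021 = 0.2975.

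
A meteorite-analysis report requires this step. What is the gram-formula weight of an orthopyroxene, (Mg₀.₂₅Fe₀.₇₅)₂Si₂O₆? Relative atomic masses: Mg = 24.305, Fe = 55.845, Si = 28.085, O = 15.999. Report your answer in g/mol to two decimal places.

248.08 g/mol

The formula mass is the sum 0.50*24.305 + 1.50*55.845 + 2*28.085 + 6*15.999.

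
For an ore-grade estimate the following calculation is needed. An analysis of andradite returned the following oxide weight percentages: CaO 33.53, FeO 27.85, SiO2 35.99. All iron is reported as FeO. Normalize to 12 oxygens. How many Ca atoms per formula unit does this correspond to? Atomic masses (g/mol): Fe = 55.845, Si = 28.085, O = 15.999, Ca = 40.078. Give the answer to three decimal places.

3.286 Ca apfu

CaO: 33.53/56.077 = 0.59793 mol → 0.59793 mol Ca, 0.59793 mol O.
FeO: 27.85/71.844 = 0.38765 mol → 0.38765 mol Fe, 0.38765 mol O.
SiO2: 35.99/60.083 = 0.59900 mol → 0.59900 mol Si, 1.19800 mol O.
Total oxygen = 2.18358 mol. Normalization factor = 12/2.18358 = 5.49556.
Ca per 12 O = 0.59793 × 5.49556 = 3.286.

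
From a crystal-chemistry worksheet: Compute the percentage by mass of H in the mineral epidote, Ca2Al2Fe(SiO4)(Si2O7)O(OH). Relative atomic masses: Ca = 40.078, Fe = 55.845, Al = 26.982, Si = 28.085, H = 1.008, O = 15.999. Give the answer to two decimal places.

0.21 weight percent

Molar mass of Ca2Al2Fe(SiO4)(Si2O7)O(OH): 2*40.078 + 2*26.982 + 1*55.845 + 3*28.085 + 13*15.999 + 1*1.008 = 483.215 g/mol.
Mass of H per formula unit: 1 × 1.008 = 1.008 g.
Weight fraction H = 1.008 / 483.215 = 0.0021.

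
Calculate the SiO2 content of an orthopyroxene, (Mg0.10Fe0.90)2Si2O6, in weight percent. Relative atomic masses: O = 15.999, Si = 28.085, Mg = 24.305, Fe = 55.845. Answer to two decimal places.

46.66 wt%

Molar mass of (Mg0.10Fe0.90)2Si2O6 = 0.20·24.305 + 1.80·55.845 + 2·28.085 + 6·15.999 = 257.546 g/mol.
Each formula unit contains 2 Si, equivalent to 2/1 = 2.0000 mol SiO2.
M(SiO2) = 1×28.085 + 2×15.999 = 60.083 g/mol.
Mass of SiO2 per formula unit = 2.0000 × 60.083 = 120.166 g.
SiO2 wt% = 120.166 / 257.546 × 100 = 46.66%.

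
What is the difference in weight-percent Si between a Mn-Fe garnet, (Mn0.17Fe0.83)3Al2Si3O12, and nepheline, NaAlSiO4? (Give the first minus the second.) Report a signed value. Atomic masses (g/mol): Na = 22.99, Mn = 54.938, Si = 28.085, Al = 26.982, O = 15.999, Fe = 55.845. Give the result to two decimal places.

-2.83 percentage points

First mineral: 84.255 g Si in 497.279 g formula = 16.94 wt% Si.
Second mineral: 28.085 g Si in 142.053 g formula = 19.77 wt% Si.
16.94% − 19.77% gives a difference of -2.83 percentage points.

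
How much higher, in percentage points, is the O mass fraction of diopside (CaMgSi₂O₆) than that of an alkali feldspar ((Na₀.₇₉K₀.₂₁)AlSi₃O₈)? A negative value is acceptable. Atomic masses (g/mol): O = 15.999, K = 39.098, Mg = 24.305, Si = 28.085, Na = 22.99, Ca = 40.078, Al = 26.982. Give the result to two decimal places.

-3.86 percentage points

First mineral: 95.994 g O in 216.547 g formula = 44.33 wt% O.
Second mineral: 127.992 g O in 265.602 g formula = 48.19 wt% O.
44.33% − 48.19% gives a difference of -3.86 percentage points.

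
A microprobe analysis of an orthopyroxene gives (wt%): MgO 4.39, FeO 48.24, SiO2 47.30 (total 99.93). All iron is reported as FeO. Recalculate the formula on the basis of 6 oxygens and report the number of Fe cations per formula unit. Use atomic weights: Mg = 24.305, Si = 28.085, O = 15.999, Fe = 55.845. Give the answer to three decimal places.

1.711 Fe apfu

MgO: 4.39/40.304 = 0.10892 mol → 0.10892 mol Mg, 0.10892 mol O.
FeO: 48.24/71.844 = 0.67145 mol → 0.67145 mol Fe, 0.67145 mol O.
SiO2: 47.30/60.083 = 0.78724 mol → 0.78724 mol Si, 1.57448 mol O.
Total oxygen = 2.35485 mol. Normalization factor = 6/2.35485 = 2.54793.
Fe per 6 O = 0.67145 × 2.54793 = 1.711.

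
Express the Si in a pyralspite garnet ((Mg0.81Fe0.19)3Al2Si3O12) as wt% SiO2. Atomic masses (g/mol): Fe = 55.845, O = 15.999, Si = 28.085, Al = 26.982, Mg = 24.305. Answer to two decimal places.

Molar mass of (Mg0.81Fe0.19)3Al2Si3O12 = 2.43*24.305 + 0.57*55.845 + 2*26.982 + 3*28.085 + 12*15.999 = 421.100 g/mol.
Each formula unit contains 3 Si, equivalent to 3/1 = 3.0000 mol SiO2.
M(SiO2) = 1×28.085 + 2×15.999 = 60.083 g/mol.
Mass of SiO2 per formula unit = 3.0000 × 60.083 = 180.249 g.
SiO2 wt% = 180.249 / 421.100 × 100 = 42.80%.

42.80 wt%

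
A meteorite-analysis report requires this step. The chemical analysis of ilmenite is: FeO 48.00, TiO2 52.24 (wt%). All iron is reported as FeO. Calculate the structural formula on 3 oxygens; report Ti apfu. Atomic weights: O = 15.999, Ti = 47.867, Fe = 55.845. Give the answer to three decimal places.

48.00 wt% FeO ÷ 71.844 g/mol = 0.66811 mol, giving 0.66811 Fe and 0.66811 O.
52.24 wt% TiO2 ÷ 79.865 g/mol = 0.65410 mol, giving 0.65410 Ti and 1.30820 O.
Oxygen sums to 1.97631; scaling by 3/1.97631 = 1.51798 puts the formula on 3 O.
Ti: 0.65410 × 1.51798 = 0.993 atoms per formula unit.

0.993 Ti apfu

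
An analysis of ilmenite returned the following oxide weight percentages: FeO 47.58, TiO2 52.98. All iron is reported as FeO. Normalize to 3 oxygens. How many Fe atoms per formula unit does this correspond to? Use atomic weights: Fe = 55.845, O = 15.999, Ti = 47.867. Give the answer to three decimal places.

0.999 Fe apfu

47.58 wt% FeO ÷ 71.844 g/mol = 0.66227 mol, giving 0.66227 Fe and 0.66227 O.
52.98 wt% TiO2 ÷ 79.865 g/mol = 0.66337 mol, giving 0.66337 Ti and 1.32674 O.
Oxygen sums to 1.98901; scaling by 3/1.98901 = 1.50829 puts the formula on 3 O.
Fe: 0.66227 × 1.50829 = 0.999 atoms per formula unit.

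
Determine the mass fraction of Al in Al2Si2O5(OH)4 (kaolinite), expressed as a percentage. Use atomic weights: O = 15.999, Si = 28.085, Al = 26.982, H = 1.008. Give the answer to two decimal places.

Molar mass of Al2Si2O5(OH)4: 2×26.982 + 2×28.085 + 9×15.999 + 4×1.008 = 258.157 g/mol.
Mass of Al per formula unit: 2 × 26.982 = 53.964 g.
Weight fraction Al = 53.964 / 258.157 = 0.2090.

20.90 mass %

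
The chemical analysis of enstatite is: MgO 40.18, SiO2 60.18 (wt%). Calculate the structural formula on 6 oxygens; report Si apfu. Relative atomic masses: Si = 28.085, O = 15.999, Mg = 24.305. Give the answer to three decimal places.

MgO (M=40.304): mol = 0.99692; Mg = 0.99692, O = 0.99692.
SiO2 (M=60.083): mol = 1.00161; Si = 1.00161, O = 2.00322.
ΣO = 3.00014; factor = 6/ΣO = 1.99991.
Si apfu = 1.00161 × 1.99991 = 2.003.

2.003 Si apfu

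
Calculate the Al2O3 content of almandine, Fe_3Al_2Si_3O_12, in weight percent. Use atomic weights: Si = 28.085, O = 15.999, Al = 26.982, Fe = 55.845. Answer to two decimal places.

20.48 wt%

Formula mass = 497.742 g/mol.
2 Al → 1.0000 mol Al2O3 per formula unit; M(Al2O3) = 101.961, so Al2O3 mass = 101.961 g.
101.961/497.742 × 100 = 20.48 wt%.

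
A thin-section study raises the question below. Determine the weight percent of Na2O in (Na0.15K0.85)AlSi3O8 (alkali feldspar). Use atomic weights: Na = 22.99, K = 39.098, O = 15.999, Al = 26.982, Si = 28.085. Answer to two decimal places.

1.68 wt%

Molar mass of (Na0.15K0.85)AlSi3O8 = 0.15·22.99 + 0.85·39.098 + 1·26.982 + 3·28.085 + 8·15.999 = 275.911 g/mol.
Each formula unit contains 0.15 Na, equivalent to 0.15/2 = 0.0750 mol Na2O.
M(Na2O) = 2×22.99 + 1×15.999 = 61.979 g/mol.
Mass of Na2O per formula unit = 0.0750 × 61.979 = 4.648 g.
Na2O wt% = 4.648 / 275.911 × 100 = 1.68%.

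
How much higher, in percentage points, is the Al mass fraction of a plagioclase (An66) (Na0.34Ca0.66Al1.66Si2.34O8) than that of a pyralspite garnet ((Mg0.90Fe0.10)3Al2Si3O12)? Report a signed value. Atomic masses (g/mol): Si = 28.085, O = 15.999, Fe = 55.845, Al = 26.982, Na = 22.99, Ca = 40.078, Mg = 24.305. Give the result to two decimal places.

3.34 percentage points

First mineral: 44.790 g Al in 272.769 g formula = 16.42 wt% Al.
Second mineral: 53.964 g Al in 412.584 g formula = 13.08 wt% Al.
16.42% − 13.08% gives a difference of 3.34 percentage points.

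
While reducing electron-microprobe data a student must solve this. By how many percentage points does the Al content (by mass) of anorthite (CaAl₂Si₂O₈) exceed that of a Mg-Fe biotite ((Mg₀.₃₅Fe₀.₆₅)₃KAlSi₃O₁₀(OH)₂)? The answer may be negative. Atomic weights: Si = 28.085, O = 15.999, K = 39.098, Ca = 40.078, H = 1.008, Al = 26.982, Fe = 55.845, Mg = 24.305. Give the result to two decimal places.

13.76 percentage points

Al in CaAl₂Si₂O₈: molar mass 278.204 g/mol; 2×26.982 = 53.964 g → 19.40 wt%.
Al in (Mg₀.₃₅Fe₀.₆₅)₃KAlSi₃O₁₀(OH)₂: molar mass 478.757 g/mol; 1×26.982 = 26.982 g → 5.64 wt%.
Difference = 19.40 − 5.64 = 13.76 percentage points.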